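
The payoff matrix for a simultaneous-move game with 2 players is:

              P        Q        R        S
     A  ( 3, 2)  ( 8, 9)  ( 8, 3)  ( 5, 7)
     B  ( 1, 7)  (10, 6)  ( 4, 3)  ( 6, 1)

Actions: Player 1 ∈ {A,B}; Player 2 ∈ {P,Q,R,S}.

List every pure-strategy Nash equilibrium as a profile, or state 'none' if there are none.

(A,P): not NE [P2→Q gives 9>2]
(A,Q): not NE [P1→B gives 10>8]
(A,R): not NE [P2→Q gives 9>3]
(A,S): not NE [P1→B gives 6>5; P2→Q gives 9>7]
(B,P): not NE [P1→A gives 3>1]
(B,Q): not NE [P2→P gives 7>6]
(B,R): not NE [P1→A gives 8>4; P2→P gives 7>3]
(B,S): not NE [P2→P gives 7>1]

No pure NE.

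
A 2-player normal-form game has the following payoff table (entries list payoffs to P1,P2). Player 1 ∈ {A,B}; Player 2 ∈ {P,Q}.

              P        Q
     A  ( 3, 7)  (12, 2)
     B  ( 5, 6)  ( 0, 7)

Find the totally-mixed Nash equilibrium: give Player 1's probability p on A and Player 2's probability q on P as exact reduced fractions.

P1 indiff ⇒ q·3+(1-q)·12 = q·5+(1-q)·0 ⇒ q(-2) = (1-q)(-12) ⇒ q = 6/7
P2 indiff ⇒ p·7+(1-p)·6 = p·2+(1-p)·7 ⇒ p(5) = (1-p)(1) ⇒ p = 1/6

(p,q) = (1/6, 6/7)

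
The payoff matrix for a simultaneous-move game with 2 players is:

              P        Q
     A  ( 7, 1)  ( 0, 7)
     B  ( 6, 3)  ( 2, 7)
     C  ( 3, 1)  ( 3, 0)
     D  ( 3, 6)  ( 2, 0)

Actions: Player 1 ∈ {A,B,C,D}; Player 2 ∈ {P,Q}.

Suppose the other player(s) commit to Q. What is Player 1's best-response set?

u_1(A vs Q) = 0
u_1(B vs Q) = 2
u_1(C vs Q) = 3
u_1(D vs Q) = 2
max payoff 3 at {C}

BR_1 = {C}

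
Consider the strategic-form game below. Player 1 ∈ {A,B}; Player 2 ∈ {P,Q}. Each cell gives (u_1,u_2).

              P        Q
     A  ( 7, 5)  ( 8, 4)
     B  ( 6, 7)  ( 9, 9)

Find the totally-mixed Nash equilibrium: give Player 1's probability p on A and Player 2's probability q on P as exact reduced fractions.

P1 indiff ⇒ q·7+(1-q)·8 = q·6+(1-q)·9 ⇒ q(1) = (1-q)(1) ⇒ q = 1/2
P2 indiff ⇒ p·5+(1-p)·7 = p·4+(1-p)·9 ⇒ p(1) = (1-p)(2) ⇒ p = 2/3

p=2/3, q=1/2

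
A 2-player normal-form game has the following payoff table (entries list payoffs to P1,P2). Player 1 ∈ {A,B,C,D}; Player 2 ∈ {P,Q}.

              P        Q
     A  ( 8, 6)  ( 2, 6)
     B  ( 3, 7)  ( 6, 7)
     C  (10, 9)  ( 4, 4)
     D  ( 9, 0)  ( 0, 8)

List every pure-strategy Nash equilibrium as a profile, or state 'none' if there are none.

(A,P): not NE [P1→C gives 10>8]
(A,Q): not NE [P1→B gives 6>2]
(B,P): not NE [P1→C gives 10>3]
(B,Q): NE
(C,P): NE
(C,Q): not NE [P1→B gives 6>4; P2→P gives 9>4]
(D,P): not NE [P1→C gives 10>9; P2→Q gives 8>0]
(D,Q): not NE [P1→B gives 6>0]

NE set: (B,Q), (C,P)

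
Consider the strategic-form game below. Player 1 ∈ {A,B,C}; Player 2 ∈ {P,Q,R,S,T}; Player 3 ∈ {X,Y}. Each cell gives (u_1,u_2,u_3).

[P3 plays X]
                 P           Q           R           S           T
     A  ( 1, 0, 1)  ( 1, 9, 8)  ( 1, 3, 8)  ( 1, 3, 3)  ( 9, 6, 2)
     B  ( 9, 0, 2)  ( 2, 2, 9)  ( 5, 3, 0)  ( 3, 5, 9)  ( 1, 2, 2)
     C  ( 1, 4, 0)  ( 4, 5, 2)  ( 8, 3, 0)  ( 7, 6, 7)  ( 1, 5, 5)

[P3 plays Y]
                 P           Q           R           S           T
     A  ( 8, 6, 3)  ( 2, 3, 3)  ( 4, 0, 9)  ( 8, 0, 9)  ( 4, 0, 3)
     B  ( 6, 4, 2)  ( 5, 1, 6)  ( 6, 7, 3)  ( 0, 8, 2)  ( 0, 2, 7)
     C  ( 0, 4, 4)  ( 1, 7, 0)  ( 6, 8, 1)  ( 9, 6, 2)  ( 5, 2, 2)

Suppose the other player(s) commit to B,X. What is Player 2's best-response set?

argmax u_2 = {S}

u_2(P vs B,X) = 0
u_2(Q vs B,X) = 2
u_2(R vs B,X) = 3
u_2(S vs B,X) = 5
u_2(T vs B,X) = 2
max payoff 5 at {S}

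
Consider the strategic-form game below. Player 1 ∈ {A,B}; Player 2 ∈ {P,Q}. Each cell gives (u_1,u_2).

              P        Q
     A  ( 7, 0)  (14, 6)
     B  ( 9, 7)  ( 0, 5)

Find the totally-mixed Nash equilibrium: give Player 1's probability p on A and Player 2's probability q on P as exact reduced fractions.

P1 indiff ⇒ q·7+(1-q)·14 = q·9+(1-q)·0 ⇒ q(-2) = (1-q)(-14) ⇒ q = 7/8
P2 indiff ⇒ p·0+(1-p)·7 = p·6+(1-p)·5 ⇒ p(-6) = (1-p)(-2) ⇒ p = 1/4

P1 mixes 1/4 on A; P2 mixes 7/8 on P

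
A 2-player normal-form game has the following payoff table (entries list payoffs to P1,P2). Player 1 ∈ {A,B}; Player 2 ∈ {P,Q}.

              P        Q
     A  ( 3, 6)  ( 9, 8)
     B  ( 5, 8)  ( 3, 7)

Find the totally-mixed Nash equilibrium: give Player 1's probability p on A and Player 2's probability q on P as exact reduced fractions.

P1 indiff ⇒ q·3+(1-q)·9 = q·5+(1-q)·3 ⇒ q(-2) = (1-q)(-6) ⇒ q = 3/4
P2 indiff ⇒ p·6+(1-p)·8 = p·8+(1-p)·7 ⇒ p(-2) = (1-p)(-1) ⇒ p = 1/3

P1 mixes 1/3 on A; P2 mixes 3/4 on P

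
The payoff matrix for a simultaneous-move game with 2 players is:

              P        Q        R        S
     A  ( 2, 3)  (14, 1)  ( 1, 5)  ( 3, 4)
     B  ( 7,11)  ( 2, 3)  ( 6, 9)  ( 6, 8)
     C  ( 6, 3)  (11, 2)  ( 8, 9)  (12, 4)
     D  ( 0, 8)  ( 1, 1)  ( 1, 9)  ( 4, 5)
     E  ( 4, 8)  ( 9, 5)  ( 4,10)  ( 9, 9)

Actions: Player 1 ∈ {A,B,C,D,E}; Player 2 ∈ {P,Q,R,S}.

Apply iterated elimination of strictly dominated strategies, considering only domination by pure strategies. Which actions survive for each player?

P1 drop D (B beats it: P:7>0 Q:2>1 R:6>1 S:6>4)
P1 drop E (C beats it: P:6>4 Q:11>9 R:8>4 S:12>9)
P2 drop Q (P beats it: A:3>1 B:11>3 C:3>2)
P1 drop A (B beats it: P:7>2 R:6>1 S:6>3)
P2 drop S (R beats it: B:9>8 C:9>4)
P1→{B,C} P2→{P,R}

Remaining: P1:{B,C} P2:{P,R}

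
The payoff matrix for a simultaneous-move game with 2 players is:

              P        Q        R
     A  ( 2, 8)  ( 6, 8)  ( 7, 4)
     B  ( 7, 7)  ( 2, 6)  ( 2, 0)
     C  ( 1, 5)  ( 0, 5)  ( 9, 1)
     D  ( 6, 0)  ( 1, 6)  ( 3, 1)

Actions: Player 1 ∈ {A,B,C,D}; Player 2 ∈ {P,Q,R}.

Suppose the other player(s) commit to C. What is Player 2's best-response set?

u_2(P vs C) = 5
u_2(Q vs C) = 5
u_2(R vs C) = 1
max payoff 5 at {P,Q}

P2 best: {P,Q}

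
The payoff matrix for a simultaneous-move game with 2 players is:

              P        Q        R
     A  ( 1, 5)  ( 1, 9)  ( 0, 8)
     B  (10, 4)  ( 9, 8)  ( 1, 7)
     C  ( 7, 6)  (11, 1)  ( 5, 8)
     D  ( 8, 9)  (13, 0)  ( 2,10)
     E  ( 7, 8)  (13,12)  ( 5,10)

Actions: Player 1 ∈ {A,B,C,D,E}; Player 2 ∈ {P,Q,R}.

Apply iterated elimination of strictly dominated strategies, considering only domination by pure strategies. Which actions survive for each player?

Survivors P1:{C,D,E} P2:{Q,R}

P1 drop A (B beats it: P:10>1 Q:9>1 R:1>0)
P2 drop P (R beats it: B:7>4 C:8>6 D:10>9 E:10>8)
P1 drop B (C beats it: Q:11>9 R:5>1)
P1→{C,D,E} P2→{Q,R}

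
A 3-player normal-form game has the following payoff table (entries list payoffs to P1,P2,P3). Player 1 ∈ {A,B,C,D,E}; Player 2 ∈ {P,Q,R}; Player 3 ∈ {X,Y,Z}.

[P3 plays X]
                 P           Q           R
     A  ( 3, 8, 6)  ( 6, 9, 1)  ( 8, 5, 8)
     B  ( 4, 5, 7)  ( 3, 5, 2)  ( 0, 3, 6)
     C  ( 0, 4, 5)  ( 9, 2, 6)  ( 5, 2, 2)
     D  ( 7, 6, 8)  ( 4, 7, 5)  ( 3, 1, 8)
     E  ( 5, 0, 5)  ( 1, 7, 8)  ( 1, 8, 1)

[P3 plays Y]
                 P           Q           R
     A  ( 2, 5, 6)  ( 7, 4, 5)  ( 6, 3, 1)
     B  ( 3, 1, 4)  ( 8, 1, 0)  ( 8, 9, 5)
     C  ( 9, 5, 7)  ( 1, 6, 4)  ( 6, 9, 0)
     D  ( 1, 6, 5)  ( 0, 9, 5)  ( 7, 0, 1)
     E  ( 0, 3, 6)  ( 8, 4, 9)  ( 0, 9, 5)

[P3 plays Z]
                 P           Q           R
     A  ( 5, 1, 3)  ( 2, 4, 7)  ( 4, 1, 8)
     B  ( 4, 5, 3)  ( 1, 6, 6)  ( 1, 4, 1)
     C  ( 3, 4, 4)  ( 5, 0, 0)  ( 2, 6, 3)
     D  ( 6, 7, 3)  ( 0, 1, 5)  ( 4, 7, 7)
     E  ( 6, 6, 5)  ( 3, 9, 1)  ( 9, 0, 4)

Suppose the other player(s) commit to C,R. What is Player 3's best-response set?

u_3(X vs C,R) = 2
u_3(Y vs C,R) = 0
u_3(Z vs C,R) = 3
max payoff 3 at {Z}

BR_3 = {Z}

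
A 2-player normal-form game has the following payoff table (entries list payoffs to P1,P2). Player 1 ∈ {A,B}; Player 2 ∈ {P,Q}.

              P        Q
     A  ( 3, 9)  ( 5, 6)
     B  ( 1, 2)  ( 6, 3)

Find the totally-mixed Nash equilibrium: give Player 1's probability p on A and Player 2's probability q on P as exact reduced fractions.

P1 indiff ⇒ q·3+(1-q)·5 = q·1+(1-q)·6 ⇒ q(2) = (1-q)(1) ⇒ q = 1/3
P2 indiff ⇒ p·9+(1-p)·2 = p·6+(1-p)·3 ⇒ p(3) = (1-p)(1) ⇒ p = 1/4

P1 mixes 1/4 on A; P2 mixes 1/3 on P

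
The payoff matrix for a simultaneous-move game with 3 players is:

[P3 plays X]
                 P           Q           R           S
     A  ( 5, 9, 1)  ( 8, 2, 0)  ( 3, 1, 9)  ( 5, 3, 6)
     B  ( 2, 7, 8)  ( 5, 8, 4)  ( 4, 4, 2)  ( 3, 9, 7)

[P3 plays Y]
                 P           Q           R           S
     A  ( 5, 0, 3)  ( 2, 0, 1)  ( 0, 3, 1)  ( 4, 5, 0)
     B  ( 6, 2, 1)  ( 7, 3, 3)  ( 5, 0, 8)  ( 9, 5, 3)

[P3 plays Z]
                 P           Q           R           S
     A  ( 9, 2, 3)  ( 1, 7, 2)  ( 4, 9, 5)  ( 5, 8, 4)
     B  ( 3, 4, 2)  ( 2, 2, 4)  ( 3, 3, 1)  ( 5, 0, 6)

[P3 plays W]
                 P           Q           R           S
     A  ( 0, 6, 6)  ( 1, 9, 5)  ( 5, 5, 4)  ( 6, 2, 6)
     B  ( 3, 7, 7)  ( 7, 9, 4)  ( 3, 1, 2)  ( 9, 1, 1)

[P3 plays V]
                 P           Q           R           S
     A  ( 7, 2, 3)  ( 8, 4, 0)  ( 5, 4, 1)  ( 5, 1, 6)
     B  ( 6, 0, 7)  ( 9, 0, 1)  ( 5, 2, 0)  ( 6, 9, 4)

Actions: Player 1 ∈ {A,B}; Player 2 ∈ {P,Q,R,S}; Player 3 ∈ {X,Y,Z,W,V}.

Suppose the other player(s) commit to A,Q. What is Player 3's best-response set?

BR_3 = {W}

u_3(X vs A,Q) = 0
u_3(Y vs A,Q) = 1
u_3(Z vs A,Q) = 2
u_3(W vs A,Q) = 5
u_3(V vs A,Q) = 0
max payoff 5 at {W}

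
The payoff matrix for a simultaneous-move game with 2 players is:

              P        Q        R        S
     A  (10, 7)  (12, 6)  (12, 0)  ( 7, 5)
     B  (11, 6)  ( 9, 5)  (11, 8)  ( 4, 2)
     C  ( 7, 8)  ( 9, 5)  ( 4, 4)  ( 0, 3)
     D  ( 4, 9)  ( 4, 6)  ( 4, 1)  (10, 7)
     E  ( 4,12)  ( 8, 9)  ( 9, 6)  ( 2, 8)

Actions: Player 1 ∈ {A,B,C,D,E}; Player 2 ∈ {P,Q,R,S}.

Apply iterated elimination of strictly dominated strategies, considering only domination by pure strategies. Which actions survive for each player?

Survivors P1:{A,B} P2:{P,R}

P1 drop C (A beats it: P:10>7 Q:12>9 R:12>4 S:7>0)
P1 drop E (A beats it: P:10>4 Q:12>8 R:12>9 S:7>2)
P2 drop Q (P beats it: A:7>6 B:6>5 D:9>6)
P2 drop S (P beats it: A:7>5 B:6>2 D:9>7)
P1 drop D (A beats it: P:10>4 R:12>4)
P1→{A,B} P2→{P,R}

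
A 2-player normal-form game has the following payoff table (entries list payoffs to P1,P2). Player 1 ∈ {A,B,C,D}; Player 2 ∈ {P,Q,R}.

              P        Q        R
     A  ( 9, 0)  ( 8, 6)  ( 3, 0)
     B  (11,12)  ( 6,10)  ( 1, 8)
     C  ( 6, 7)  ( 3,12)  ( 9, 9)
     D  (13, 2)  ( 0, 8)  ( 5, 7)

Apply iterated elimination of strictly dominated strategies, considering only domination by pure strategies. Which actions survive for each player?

IESDS → P1:{A,B,D} P2:{P,Q}

P2 drop R (Q beats it: A:6>0 B:10>8 C:12>9 D:8>7)
P1 drop C (A beats it: P:9>6 Q:8>3)
P1→{A,B,D} P2→{P,Q}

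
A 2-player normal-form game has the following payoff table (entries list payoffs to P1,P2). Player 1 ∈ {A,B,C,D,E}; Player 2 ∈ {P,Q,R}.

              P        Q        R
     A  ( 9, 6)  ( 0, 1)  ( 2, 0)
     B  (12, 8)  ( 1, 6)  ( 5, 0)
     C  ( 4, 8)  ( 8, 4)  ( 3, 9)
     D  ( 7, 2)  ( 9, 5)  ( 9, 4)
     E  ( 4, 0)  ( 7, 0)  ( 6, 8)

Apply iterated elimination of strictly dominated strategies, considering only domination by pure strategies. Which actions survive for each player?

Remaining: P1:{B,D} P2:{P,Q}

P1 drop A (B beats it: P:12>9 Q:1>0 R:5>2)
P1 drop C (D beats it: P:7>4 Q:9>8 R:9>3)
P1 drop E (D beats it: P:7>4 Q:9>7 R:9>6)
P2 drop R (Q beats it: B:6>0 D:5>4)
P1→{B,D} P2→{P,Q}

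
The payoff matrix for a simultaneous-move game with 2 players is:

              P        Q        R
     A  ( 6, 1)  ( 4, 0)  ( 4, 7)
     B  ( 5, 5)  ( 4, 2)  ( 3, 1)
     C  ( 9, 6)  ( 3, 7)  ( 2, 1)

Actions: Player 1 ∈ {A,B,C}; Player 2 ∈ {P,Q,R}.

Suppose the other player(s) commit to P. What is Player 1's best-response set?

P1 best: {C}

u_1(A vs P) = 6
u_1(B vs P) = 5
u_1(C vs P) = 9
max payoff 9 at {C}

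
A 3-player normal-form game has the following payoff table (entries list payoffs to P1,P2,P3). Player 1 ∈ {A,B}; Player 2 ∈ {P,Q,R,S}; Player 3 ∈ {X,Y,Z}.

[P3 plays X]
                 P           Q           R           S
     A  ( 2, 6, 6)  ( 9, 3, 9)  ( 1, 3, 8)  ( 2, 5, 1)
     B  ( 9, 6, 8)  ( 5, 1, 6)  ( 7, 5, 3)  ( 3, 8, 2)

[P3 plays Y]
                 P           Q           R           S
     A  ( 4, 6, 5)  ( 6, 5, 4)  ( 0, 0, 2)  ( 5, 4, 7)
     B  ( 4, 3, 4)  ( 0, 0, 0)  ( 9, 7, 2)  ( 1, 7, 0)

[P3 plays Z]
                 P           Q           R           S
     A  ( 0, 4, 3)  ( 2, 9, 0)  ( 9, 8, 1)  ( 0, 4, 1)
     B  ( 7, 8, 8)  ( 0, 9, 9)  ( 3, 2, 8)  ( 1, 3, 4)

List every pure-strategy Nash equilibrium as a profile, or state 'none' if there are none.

Equilibria: none

(A,P,X): not NE [P1→B gives 9>2]
(A,P,Y): not NE [P3→X gives 6>5]
(A,P,Z): not NE [P1→B gives 7>0; P2→Q gives 9>4; P3→X gives 6>3]
(A,Q,X): not NE [P2→P gives 6>3]
(A,Q,Y): not NE [P2→P gives 6>5; P3→X gives 9>4]
(A,Q,Z): not NE [P3→X gives 9>0]
(A,R,X): not NE [P1→B gives 7>1; P2→P gives 6>3]
(A,R,Y): not NE [P1→B gives 9>0; P2→P gives 6>0; P3→X gives 8>2]
(A,R,Z): not NE [P2→Q gives 9>8; P3→X gives 8>1]
(A,S,X): not NE [P1→B gives 3>2; P2→P gives 6>5; P3→Y gives 7>1]
(A,S,Y): not NE [P2→P gives 6>4]
(A,S,Z): not NE [P1→B gives 1>0; P2→Q gives 9>4; P3→Y gives 7>1]
(B,P,X): not NE [P2→S gives 8>6]
(B,P,Y): not NE [P2→S gives 7>3; P3→Z gives 8>4]
(B,P,Z): not NE [P2→Q gives 9>8]
(B,Q,X): not NE [P1→A gives 9>5; P2→S gives 8>1; P3→Z gives 9>6]
(B,Q,Y): not NE [P1→A gives 6>0; P2→S gives 7>0; P3→Z gives 9>0]
(B,Q,Z): not NE [P1→A gives 2>0]
(B,R,X): not NE [P2→S gives 8>5; P3→Z gives 8>3]
(B,R,Y): not NE [P3→Z gives 8>2]
(B,R,Z): not NE [P1→A gives 9>3; P2→Q gives 9>2]
(B,S,X): not NE [P3→Z gives 4>2]
(B,S,Y): not NE [P1→A gives 5>1; P3→Z gives 4>0]
(B,S,Z): not NE [P2→Q gives 9>3]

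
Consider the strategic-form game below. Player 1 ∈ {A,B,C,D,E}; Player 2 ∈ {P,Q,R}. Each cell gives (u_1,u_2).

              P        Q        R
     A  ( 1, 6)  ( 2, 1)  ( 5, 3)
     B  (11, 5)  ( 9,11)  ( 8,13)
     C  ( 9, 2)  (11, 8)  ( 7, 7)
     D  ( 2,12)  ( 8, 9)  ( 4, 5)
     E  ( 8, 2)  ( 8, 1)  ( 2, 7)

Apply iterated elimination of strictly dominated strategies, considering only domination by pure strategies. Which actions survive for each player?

Survivors P1:{B,C} P2:{Q,R}

P1 drop A (B beats it: P:11>1 Q:9>2 R:8>5)
P1 drop D (B beats it: P:11>2 Q:9>8 R:8>4)
P1 drop E (B beats it: P:11>8 Q:9>8 R:8>2)
P2 drop P (Q beats it: B:11>5 C:8>2)
P1→{B,C} P2→{Q,R}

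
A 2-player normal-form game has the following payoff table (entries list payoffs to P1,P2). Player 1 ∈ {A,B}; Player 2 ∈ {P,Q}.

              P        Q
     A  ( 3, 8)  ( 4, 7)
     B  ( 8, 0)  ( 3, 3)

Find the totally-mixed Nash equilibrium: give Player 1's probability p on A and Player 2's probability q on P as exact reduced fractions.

P1 indiff ⇒ q·3+(1-q)·4 = q·8+(1-q)·3 ⇒ q(-5) = (1-q)(-1) ⇒ q = 1/6
P2 indiff ⇒ p·8+(1-p)·0 = p·7+(1-p)·3 ⇒ p(1) = (1-p)(3) ⇒ p = 3/4

p=3/4, q=1/6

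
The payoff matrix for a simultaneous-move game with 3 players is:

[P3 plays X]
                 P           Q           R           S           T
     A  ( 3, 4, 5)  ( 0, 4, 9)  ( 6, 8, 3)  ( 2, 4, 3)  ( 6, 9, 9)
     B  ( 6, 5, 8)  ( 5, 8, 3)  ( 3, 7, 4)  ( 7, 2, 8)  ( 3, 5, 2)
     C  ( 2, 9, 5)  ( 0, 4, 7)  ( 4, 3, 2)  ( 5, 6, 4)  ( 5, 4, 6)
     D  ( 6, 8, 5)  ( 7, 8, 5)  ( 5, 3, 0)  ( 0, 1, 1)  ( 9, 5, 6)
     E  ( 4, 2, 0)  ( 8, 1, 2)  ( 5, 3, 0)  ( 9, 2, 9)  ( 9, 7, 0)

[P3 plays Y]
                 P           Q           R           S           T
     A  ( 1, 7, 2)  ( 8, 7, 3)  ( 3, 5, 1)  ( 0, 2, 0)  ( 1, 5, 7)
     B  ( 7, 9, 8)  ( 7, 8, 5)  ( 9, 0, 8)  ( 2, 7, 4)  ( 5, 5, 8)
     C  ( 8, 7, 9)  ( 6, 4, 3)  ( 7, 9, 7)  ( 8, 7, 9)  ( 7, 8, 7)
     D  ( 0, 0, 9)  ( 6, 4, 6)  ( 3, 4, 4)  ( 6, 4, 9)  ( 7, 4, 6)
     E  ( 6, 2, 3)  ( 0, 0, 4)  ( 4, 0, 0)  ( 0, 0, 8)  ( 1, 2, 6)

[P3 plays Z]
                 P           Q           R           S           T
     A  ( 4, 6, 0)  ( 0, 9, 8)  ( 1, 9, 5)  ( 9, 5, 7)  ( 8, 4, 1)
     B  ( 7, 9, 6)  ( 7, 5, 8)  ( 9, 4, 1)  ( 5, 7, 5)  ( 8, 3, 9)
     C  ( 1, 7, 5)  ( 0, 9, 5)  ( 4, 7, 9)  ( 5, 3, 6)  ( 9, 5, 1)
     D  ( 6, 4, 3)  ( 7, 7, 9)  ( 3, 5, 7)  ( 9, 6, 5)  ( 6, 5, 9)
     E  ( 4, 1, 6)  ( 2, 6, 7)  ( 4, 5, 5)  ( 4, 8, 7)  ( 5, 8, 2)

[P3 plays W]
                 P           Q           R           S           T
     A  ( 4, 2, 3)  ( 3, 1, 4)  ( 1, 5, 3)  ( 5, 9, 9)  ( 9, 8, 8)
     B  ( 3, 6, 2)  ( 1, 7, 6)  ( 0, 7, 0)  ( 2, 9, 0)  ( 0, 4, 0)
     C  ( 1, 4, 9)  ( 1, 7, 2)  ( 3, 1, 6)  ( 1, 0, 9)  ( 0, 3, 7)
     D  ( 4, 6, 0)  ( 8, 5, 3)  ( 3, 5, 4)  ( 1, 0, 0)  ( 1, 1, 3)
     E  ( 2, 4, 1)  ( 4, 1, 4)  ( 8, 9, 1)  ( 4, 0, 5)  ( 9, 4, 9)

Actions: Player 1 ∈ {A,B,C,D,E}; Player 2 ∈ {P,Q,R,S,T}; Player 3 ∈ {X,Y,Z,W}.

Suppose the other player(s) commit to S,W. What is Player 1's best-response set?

BR_1 = {A}

u_1(A vs S,W) = 5
u_1(B vs S,W) = 2
u_1(C vs S,W) = 1
u_1(D vs S,W) = 1
u_1(E vs S,W) = 4
max payoff 5 at {A}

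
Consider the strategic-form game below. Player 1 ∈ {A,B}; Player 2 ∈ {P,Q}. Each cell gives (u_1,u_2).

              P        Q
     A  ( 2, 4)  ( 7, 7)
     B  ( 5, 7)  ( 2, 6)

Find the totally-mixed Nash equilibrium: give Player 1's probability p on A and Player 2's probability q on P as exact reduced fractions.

(p,q) = (1/4, 5/8)

P1 indiff ⇒ q·2+(1-q)·7 = q·5+(1-q)·2 ⇒ q(-3) = (1-q)(-5) ⇒ q = 5/8
P2 indiff ⇒ p·4+(1-p)·7 = p·7+(1-p)·6 ⇒ p(-3) = (1-p)(-1) ⇒ p = 1/4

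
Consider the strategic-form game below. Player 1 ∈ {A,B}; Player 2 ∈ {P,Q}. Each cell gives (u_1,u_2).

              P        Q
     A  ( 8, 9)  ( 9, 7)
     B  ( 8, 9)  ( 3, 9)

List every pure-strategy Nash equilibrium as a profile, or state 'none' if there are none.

(A,P): NE
(A,Q): not NE [P2→P gives 9>7]
(B,P): NE
(B,Q): not NE [P1→A gives 9>3]

PSNE = {(A,P), (B,P)}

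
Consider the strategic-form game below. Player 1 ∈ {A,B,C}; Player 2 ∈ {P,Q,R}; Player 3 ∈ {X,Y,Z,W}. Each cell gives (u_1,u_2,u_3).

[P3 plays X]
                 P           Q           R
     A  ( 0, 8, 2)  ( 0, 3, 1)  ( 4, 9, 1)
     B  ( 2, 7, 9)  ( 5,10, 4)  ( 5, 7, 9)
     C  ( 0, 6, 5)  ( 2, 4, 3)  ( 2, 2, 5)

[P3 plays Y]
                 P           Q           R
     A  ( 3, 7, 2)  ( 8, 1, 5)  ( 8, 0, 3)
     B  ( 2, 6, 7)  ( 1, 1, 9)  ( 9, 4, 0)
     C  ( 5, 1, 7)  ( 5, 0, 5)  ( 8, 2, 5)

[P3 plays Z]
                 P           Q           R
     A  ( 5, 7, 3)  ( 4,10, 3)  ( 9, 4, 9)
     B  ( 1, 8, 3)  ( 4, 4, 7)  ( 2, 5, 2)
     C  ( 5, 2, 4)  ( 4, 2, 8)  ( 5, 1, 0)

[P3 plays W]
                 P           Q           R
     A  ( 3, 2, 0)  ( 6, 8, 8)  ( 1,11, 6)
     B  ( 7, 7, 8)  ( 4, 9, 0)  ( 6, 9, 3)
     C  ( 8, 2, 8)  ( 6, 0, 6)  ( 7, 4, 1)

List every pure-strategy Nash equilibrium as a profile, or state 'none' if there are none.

Nash profiles: (C,Q,Z)

(A,P,X): not NE [P1→B gives 2>0; P2→R gives 9>8; P3→Z gives 3>2]
(A,P,Y): not NE [P1→C gives 5>3; P3→Z gives 3>2]
(A,P,Z): not NE [P2→Q gives 10>7]
(A,P,W): not NE [P1→C gives 8>3; P2→R gives 11>2; P3→Z gives 3>0]
(A,Q,X): not NE [P1→B gives 5>0; P2→R gives 9>3; P3→W gives 8>1]
(A,Q,Y): not NE [P2→P gives 7>1; P3→W gives 8>5]
(A,Q,Z): not NE [P3→W gives 8>3]
(A,Q,W): not NE [P2→R gives 11>8]
(A,R,X): not NE [P1→B gives 5>4; P3→Z gives 9>1]
(A,R,Y): not NE [P1→B gives 9>8; P2→P gives 7>0; P3→Z gives 9>3]
(A,R,Z): not NE [P2→Q gives 10>4]
(A,R,W): not NE [P1→C gives 7>1; P3→Z gives 9>6]
(B,P,X): not NE [P2→Q gives 10>7]
(B,P,Y): not NE [P1→C gives 5>2; P3→X gives 9>7]
(B,P,Z): not NE [P1→C gives 5>1; P3→X gives 9>3]
(B,P,W): not NE [P1→C gives 8>7; P2→R gives 9>7; P3→X gives 9>8]
(B,Q,X): not NE [P3→Y gives 9>4]
(B,Q,Y): not NE [P1→A gives 8>1; P2→P gives 6>1]
(B,Q,Z): not NE [P2→P gives 8>4; P3→Y gives 9>7]
(B,Q,W): not NE [P1→C gives 6>4; P3→Y gives 9>0]
(B,R,X): not NE [P2→Q gives 10>7]
(B,R,Y): not NE [P2→P gives 6>4; P3→X gives 9>0]
(B,R,Z): not NE [P1→A gives 9>2; P2→P gives 8>5; P3→X gives 9>2]
(B,R,W): not NE [P1→C gives 7>6; P3→X gives 9>3]
(C,P,X): not NE [P1→B gives 2>0; P3→W gives 8>5]
(C,P,Y): not NE [P2→R gives 2>1; P3→W gives 8>7]
(C,P,Z): not NE [P3→W gives 8>4]
(C,P,W): not NE [P2→R gives 4>2]
(C,Q,X): not NE [P1→B gives 5>2; P2→P gives 6>4; P3→Z gives 8>3]
(C,Q,Y): not NE [P1→A gives 8>5; P2→R gives 2>0; P3→Z gives 8>5]
(C,Q,Z): NE
(C,Q,W): not NE [P2→R gives 4>0; P3→Z gives 8>6]
(C,R,X): not NE [P1→B gives 5>2; P2→P gives 6>2]
(C,R,Y): not NE [P1→B gives 9>8]
(C,R,Z): not NE [P1→A gives 9>5; P2→Q gives 2>1; P3→Y gives 5>0]
(C,R,W): not NE [P3→Y gives 5>1]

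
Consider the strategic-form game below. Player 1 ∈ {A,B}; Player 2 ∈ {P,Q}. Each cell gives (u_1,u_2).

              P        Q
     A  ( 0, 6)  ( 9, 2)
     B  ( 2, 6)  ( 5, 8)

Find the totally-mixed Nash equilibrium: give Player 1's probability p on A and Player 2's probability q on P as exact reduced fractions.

P1 indiff ⇒ q·0+(1-q)·9 = q·2+(1-q)·5 ⇒ q(-2) = (1-q)(-4) ⇒ q = 2/3
P2 indiff ⇒ p·6+(1-p)·6 = p·2+(1-p)·8 ⇒ p(4) = (1-p)(2) ⇒ p = 1/3

P1 mixes 1/3 on A; P2 mixes 2/3 on P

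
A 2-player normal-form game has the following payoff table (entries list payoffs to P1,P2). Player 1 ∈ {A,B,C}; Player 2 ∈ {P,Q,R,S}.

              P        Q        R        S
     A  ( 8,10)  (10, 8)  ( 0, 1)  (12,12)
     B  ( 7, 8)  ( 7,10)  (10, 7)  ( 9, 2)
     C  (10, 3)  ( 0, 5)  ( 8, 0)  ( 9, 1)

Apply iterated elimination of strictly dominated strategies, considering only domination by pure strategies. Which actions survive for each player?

IESDS → P1:{A,C} P2:{P,Q,S}

P2 drop R (P beats it: A:10>1 B:8>7 C:3>0)
P1 drop B (A beats it: P:8>7 Q:10>7 S:12>9)
P1→{A,C} P2→{P,Q,S}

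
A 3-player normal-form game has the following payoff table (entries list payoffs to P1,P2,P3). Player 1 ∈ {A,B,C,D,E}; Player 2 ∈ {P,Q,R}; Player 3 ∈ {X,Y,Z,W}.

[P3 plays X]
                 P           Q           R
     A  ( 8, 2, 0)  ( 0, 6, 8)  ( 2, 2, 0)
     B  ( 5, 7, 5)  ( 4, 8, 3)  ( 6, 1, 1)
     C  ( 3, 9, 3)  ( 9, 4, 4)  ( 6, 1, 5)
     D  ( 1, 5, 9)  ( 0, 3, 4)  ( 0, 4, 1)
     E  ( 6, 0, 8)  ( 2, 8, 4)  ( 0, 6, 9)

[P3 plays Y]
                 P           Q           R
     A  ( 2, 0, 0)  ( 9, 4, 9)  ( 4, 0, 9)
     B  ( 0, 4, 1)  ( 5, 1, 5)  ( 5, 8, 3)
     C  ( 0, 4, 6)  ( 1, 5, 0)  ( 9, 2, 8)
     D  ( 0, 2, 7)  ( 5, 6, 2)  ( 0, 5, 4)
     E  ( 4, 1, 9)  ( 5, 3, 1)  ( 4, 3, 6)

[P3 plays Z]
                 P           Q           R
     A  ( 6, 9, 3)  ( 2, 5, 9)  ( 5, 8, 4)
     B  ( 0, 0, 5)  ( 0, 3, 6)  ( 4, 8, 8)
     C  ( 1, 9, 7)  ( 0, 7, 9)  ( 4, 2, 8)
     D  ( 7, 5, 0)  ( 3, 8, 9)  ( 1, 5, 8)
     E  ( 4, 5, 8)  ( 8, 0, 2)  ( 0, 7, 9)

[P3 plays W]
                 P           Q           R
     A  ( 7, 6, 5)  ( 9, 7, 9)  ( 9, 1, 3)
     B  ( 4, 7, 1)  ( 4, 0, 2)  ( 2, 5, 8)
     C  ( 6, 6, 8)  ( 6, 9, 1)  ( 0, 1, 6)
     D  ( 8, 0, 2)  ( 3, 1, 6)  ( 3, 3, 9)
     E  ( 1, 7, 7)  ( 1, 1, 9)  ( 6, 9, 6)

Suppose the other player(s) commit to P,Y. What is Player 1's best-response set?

u_1(A vs P,Y) = 2
u_1(B vs P,Y) = 0
u_1(C vs P,Y) = 0
u_1(D vs P,Y) = 0
u_1(E vs P,Y) = 4
max payoff 4 at {E}

P1 best: {E}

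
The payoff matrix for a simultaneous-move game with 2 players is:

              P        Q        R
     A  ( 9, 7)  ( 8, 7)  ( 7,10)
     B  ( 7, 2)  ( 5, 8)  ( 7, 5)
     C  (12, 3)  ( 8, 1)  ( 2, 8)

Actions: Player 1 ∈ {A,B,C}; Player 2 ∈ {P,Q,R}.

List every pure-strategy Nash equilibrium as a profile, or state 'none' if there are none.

(A,P): not NE [P1→C gives 12>9; P2→R gives 10>7]
(A,Q): not NE [P2→R gives 10>7]
(A,R): NE
(B,P): not NE [P1→C gives 12>7; P2→Q gives 8>2]
(B,Q): not NE [P1→C gives 8>5]
(B,R): not NE [P2→Q gives 8>5]
(C,P): not NE [P2→R gives 8>3]
(C,Q): not NE [P2→R gives 8>1]
(C,R): not NE [P1→B gives 7>2]

Nash profiles: (A,R)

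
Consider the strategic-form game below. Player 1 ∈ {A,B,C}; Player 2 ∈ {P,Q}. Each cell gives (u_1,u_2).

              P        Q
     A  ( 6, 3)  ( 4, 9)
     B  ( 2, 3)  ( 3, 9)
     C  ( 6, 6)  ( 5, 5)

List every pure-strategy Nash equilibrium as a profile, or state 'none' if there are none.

(A,P): not NE [P2→Q gives 9>3]
(A,Q): not NE [P1→C gives 5>4]
(B,P): not NE [P1→C gives 6>2; P2→Q gives 9>3]
(B,Q): not NE [P1→C gives 5>3]
(C,P): NE
(C,Q): not NE [P2→P gives 6>5]

Nash profiles: (C,P)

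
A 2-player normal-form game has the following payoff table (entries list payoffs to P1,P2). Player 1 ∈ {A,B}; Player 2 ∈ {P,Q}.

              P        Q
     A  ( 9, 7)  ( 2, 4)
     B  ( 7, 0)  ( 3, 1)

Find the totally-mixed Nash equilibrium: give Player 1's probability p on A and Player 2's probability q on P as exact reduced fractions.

P1 indiff ⇒ q·9+(1-q)·2 = q·7+(1-q)·3 ⇒ q(2) = (1-q)(1) ⇒ q = 1/3
P2 indiff ⇒ p·7+(1-p)·0 = p·4+(1-p)·1 ⇒ p(3) = (1-p)(1) ⇒ p = 1/4

P1 mixes 1/4 on A; P2 mixes 1/3 on P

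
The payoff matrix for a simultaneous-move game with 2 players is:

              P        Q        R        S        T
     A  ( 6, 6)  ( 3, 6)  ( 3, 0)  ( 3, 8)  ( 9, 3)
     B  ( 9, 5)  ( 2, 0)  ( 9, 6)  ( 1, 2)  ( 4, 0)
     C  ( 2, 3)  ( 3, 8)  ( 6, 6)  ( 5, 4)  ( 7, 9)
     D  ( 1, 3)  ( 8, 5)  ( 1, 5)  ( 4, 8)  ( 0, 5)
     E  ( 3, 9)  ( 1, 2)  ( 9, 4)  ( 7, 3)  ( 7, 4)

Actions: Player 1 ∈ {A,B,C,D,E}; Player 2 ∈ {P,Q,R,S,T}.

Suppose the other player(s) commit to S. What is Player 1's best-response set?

argmax u_1 = {E}

u_1(A vs S) = 3
u_1(B vs S) = 1
u_1(C vs S) = 5
u_1(D vs S) = 4
u_1(E vs S) = 7
max payoff 7 at {E}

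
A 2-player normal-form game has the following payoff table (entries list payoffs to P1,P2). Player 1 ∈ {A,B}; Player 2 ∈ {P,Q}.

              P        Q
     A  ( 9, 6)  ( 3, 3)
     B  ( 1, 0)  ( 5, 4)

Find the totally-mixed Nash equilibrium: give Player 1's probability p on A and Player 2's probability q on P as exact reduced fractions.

(p,q) = (4/7, 1/5)

P1 indiff ⇒ q·9+(1-q)·3 = q·1+(1-q)·5 ⇒ q(8) = (1-q)(2) ⇒ q = 1/5
P2 indiff ⇒ p·6+(1-p)·0 = p·3+(1-p)·4 ⇒ p(3) = (1-p)(4) ⇒ p = 4/7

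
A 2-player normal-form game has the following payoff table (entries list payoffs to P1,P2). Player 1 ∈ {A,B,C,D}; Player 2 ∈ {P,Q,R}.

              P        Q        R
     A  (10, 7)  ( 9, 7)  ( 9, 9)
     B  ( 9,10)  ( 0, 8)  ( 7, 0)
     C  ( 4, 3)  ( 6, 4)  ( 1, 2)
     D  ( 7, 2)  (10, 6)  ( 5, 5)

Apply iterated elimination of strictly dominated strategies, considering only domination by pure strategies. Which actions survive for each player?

P1 drop B (A beats it: P:10>9 Q:9>0 R:9>7)
P1 drop C (A beats it: P:10>4 Q:9>6 R:9>1)
P2 drop P (R beats it: A:9>7 D:5>2)
P1→{A,D} P2→{Q,R}

Survivors P1:{A,D} P2:{Q,R}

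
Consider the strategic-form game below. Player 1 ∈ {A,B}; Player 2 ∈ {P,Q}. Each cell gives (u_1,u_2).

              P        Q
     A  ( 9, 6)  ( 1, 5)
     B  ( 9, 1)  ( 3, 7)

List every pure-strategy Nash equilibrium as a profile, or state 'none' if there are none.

(A,P): NE
(A,Q): not NE [P1→B gives 3>1; P2→P gives 6>5]
(B,P): not NE [P2→Q gives 7>1]
(B,Q): NE

PSNE = {(A,P), (B,Q)}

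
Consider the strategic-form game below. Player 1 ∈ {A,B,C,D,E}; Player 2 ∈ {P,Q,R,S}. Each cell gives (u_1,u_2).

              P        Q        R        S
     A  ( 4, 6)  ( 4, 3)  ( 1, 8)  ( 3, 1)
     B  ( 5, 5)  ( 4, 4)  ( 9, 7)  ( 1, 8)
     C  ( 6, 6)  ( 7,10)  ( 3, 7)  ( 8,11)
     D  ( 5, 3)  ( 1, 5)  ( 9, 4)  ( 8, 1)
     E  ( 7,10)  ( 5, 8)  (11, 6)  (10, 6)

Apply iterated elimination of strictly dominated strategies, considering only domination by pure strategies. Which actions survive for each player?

Remaining: P1:{C,E} P2:{P,Q,S}

P1 drop A (C beats it: P:6>4 Q:7>4 R:3>1 S:8>3)
P1 drop B (E beats it: P:7>5 Q:5>4 R:11>9 S:10>1)
P1 drop D (E beats it: P:7>5 Q:5>1 R:11>9 S:10>8)
P2 drop R (Q beats it: C:10>7 E:8>6)
P1→{C,E} P2→{P,Q,S}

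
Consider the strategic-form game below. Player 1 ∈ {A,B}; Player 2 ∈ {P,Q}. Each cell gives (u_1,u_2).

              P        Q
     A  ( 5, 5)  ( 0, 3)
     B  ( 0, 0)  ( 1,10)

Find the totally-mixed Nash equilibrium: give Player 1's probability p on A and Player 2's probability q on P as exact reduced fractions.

P1 mixes 5/6 on A; P2 mixes 1/6 on P

P1 indiff ⇒ q·5+(1-q)·0 = q·0+(1-q)·1 ⇒ q(5) = (1-q)(1) ⇒ q = 1/6
P2 indiff ⇒ p·5+(1-p)·0 = p·3+(1-p)·10 ⇒ p(2) = (1-p)(10) ⇒ p = 5/6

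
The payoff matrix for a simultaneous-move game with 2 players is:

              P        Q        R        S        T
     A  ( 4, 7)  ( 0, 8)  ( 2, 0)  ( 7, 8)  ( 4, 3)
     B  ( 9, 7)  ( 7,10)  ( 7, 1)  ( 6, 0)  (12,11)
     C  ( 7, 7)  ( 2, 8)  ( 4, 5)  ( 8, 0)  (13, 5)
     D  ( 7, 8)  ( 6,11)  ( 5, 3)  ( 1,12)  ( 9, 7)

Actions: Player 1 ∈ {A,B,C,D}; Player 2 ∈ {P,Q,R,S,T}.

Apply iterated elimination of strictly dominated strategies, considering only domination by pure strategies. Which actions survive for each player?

Remaining: P1:{B,C} P2:{Q,T}

P1 drop A (C beats it: P:7>4 Q:2>0 R:4>2 S:8>7 T:13>4)
P1 drop D (B beats it: P:9>7 Q:7>6 R:7>5 S:6>1 T:12>9)
P2 drop P (Q beats it: B:10>7 C:8>7)
P2 drop R (Q beats it: B:10>1 C:8>5)
P2 drop S (Q beats it: B:10>0 C:8>0)
P1→{B,C} P2→{Q,T}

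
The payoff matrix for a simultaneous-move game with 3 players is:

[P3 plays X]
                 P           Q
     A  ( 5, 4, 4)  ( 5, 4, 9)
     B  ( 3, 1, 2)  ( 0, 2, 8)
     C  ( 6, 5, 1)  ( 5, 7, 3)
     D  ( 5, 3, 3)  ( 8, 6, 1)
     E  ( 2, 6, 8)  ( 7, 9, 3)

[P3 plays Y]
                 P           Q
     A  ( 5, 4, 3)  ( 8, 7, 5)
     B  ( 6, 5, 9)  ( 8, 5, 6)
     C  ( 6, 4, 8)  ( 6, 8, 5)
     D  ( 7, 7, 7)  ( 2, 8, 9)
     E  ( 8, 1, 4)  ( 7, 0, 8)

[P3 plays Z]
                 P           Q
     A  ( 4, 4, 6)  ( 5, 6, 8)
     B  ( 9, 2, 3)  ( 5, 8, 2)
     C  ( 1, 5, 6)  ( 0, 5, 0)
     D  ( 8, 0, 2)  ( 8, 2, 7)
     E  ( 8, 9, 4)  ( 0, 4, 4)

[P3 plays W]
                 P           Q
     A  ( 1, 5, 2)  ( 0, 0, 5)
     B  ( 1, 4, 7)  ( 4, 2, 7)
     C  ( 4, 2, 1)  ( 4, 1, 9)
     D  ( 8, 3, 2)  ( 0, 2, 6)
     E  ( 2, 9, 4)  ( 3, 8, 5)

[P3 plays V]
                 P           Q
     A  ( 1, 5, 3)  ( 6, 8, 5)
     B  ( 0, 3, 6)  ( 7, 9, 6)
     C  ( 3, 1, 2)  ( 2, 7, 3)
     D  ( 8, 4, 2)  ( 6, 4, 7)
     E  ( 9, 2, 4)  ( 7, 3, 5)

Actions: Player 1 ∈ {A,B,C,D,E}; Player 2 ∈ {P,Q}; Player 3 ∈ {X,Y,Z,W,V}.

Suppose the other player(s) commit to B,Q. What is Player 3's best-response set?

u_3(X vs B,Q) = 8
u_3(Y vs B,Q) = 6
u_3(Z vs B,Q) = 2
u_3(W vs B,Q) = 7
u_3(V vs B,Q) = 6
max payoff 8 at {X}

argmax u_3 = {X}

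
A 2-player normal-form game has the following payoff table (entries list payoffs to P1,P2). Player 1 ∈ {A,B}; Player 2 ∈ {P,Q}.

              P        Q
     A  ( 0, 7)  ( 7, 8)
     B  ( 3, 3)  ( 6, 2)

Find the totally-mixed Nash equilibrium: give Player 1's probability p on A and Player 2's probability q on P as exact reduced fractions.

P1 mixes 1/2 on A; P2 mixes 1/4 on P

P1 indiff ⇒ q·0+(1-q)·7 = q·3+(1-q)·6 ⇒ q(-3) = (1-q)(-1) ⇒ q = 1/4
P2 indiff ⇒ p·7+(1-p)·3 = p·8+(1-p)·2 ⇒ p(-1) = (1-p)(-1) ⇒ p = 1/2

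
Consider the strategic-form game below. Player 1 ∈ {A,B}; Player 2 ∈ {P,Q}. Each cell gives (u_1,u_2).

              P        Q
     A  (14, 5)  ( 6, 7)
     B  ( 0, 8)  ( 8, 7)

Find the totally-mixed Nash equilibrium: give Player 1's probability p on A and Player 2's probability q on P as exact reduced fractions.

P1 indiff ⇒ q·14+(1-q)·6 = q·0+(1-q)·8 ⇒ q(14) = (1-q)(2) ⇒ q = 1/8
P2 indiff ⇒ p·5+(1-p)·8 = p·7+(1-p)·7 ⇒ p(-2) = (1-p)(-1) ⇒ p = 1/3

P1 mixes 1/3 on A; P2 mixes 1/8 on P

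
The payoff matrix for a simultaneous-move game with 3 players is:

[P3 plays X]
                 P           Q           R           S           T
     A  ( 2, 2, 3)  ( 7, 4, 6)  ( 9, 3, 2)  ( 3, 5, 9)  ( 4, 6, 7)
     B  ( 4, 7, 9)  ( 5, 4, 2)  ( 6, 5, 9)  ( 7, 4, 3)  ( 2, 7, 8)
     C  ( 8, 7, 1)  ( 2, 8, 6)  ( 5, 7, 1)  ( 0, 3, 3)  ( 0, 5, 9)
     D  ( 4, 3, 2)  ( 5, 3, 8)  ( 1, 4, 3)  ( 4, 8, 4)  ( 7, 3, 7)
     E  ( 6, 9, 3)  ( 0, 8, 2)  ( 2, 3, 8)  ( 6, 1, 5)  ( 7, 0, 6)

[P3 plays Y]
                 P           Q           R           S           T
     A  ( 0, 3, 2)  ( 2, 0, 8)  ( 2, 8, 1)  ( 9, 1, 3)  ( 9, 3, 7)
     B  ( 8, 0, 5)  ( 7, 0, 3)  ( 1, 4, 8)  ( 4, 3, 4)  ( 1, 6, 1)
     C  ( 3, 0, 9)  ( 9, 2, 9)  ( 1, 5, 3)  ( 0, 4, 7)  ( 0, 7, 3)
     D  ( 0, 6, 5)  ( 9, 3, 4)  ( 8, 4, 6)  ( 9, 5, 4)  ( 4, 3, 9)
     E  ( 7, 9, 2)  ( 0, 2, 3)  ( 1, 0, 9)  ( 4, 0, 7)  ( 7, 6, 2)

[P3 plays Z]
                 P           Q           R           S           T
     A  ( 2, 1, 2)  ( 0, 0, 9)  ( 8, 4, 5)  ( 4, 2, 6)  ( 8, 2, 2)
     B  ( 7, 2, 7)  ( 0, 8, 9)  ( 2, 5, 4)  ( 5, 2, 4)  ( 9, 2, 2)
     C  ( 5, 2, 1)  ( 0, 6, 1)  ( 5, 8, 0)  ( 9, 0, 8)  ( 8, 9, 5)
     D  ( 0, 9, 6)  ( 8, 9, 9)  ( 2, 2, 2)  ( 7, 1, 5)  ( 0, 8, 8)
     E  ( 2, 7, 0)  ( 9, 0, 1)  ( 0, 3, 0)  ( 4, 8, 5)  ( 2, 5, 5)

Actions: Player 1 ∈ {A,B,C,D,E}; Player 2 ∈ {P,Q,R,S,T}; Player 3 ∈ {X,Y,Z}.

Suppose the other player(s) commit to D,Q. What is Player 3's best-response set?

u_3(X vs D,Q) = 8
u_3(Y vs D,Q) = 4
u_3(Z vs D,Q) = 9
max payoff 9 at {Z}

P3 best: {Z}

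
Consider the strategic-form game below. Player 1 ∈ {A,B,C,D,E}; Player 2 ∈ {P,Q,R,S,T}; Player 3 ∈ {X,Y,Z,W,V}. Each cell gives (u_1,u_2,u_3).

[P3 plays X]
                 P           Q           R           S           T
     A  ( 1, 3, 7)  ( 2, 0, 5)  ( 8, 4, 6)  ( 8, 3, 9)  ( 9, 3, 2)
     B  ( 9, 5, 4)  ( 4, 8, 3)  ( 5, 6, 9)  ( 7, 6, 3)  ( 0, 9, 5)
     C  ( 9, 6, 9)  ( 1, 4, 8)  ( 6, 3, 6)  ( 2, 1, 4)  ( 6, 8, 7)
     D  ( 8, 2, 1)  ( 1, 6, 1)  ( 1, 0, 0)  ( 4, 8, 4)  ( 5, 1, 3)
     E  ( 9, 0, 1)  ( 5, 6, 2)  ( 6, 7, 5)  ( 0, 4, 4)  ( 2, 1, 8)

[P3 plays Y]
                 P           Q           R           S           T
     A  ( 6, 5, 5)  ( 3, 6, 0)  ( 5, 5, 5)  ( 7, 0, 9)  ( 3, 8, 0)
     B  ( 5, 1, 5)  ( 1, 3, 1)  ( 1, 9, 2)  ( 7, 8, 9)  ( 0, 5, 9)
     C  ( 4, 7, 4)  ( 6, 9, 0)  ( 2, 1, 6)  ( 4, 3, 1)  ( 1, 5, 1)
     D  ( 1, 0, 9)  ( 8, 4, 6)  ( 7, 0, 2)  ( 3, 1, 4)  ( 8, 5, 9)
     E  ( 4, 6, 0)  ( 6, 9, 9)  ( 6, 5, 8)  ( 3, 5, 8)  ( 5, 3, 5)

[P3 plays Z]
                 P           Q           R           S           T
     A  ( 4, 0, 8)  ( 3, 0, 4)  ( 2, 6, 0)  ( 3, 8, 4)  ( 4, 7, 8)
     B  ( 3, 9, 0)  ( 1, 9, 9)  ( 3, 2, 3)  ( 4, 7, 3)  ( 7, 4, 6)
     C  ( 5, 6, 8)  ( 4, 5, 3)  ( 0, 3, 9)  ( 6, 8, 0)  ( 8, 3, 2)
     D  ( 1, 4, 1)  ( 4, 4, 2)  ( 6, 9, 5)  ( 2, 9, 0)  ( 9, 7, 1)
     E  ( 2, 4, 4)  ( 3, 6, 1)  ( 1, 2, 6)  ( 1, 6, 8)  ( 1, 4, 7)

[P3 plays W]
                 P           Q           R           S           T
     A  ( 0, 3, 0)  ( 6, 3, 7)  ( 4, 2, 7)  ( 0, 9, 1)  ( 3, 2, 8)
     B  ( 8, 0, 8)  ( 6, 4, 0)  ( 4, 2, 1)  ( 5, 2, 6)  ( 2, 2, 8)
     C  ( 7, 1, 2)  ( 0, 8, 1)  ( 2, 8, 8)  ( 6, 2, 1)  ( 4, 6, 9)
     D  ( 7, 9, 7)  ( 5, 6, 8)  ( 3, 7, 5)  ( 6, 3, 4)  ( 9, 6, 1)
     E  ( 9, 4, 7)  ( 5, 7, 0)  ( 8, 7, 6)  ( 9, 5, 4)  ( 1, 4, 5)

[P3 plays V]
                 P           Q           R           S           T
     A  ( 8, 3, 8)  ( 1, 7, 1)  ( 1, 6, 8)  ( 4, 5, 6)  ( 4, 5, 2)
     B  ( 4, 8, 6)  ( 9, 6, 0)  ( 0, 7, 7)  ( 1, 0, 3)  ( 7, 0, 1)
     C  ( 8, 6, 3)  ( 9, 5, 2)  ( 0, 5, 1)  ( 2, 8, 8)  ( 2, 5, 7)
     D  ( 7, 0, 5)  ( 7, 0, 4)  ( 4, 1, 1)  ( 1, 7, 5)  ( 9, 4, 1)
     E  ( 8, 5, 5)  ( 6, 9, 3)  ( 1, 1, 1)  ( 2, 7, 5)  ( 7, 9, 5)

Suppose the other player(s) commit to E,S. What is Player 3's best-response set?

u_3(X vs E,S) = 4
u_3(Y vs E,S) = 8
u_3(Z vs E,S) = 8
u_3(W vs E,S) = 4
u_3(V vs E,S) = 5
max payoff 8 at {Y,Z}

argmax u_3 = {Y,Z}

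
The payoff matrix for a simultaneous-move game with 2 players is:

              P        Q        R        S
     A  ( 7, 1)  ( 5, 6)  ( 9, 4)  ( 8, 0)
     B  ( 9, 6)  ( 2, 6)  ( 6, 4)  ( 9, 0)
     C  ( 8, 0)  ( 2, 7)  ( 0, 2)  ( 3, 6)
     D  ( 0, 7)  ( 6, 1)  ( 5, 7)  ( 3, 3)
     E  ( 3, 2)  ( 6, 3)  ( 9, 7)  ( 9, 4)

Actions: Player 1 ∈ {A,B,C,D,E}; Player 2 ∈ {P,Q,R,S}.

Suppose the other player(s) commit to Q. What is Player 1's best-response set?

P1 best: {D,E}

u_1(A vs Q) = 5
u_1(B vs Q) = 2
u_1(C vs Q) = 2
u_1(D vs Q) = 6
u_1(E vs Q) = 6
max payoff 6 at {D,E}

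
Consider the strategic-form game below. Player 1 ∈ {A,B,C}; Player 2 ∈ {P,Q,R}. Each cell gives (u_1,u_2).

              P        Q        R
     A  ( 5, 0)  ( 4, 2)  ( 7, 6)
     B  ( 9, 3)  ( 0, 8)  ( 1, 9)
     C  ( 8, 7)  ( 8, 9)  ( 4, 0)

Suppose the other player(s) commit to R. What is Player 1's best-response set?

u_1(A vs R) = 7
u_1(B vs R) = 1
u_1(C vs R) = 4
max payoff 7 at {A}

argmax u_1 = {A}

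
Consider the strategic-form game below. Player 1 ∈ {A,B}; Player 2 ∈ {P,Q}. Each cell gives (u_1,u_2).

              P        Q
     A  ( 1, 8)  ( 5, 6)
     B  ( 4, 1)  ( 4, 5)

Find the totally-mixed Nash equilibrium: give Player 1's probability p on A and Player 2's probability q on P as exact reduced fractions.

P1 indiff ⇒ q·1+(1-q)·5 = q·4+(1-q)·4 ⇒ q(-3) = (1-q)(-1) ⇒ q = 1/4
P2 indiff ⇒ p·8+(1-p)·1 = p·6+(1-p)·5 ⇒ p(2) = (1-p)(4) ⇒ p = 2/3

p=2/3, q=1/4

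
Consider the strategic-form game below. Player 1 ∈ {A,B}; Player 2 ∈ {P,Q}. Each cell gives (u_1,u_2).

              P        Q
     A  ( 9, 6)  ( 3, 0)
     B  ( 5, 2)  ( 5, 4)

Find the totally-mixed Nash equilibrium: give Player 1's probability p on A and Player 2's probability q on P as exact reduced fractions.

P1 indiff ⇒ q·9+(1-q)·3 = q·5+(1-q)·5 ⇒ q(4) = (1-q)(2) ⇒ q = 1/3
P2 indiff ⇒ p·6+(1-p)·2 = p·0+(1-p)·4 ⇒ p(6) = (1-p)(2) ⇒ p = 1/4

p=1/4, q=1/3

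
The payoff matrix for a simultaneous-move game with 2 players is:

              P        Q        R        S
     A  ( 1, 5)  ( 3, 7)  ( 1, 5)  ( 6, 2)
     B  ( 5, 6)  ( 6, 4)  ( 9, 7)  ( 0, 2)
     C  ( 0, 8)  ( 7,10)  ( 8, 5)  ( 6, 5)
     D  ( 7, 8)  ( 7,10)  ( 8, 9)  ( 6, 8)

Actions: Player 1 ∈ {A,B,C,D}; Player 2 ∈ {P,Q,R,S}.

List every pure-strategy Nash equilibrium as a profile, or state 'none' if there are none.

(A,P): not NE [P1→D gives 7>1; P2→Q gives 7>5]
(A,Q): not NE [P1→D gives 7>3]
(A,R): not NE [P1→B gives 9>1; P2→Q gives 7>5]
(A,S): not NE [P2→Q gives 7>2]
(B,P): not NE [P1→D gives 7>5; P2→R gives 7>6]
(B,Q): not NE [P1→D gives 7>6; P2→R gives 7>4]
(B,R): NE
(B,S): not NE [P1→D gives 6>0; P2→R gives 7>2]
(C,P): not NE [P1→D gives 7>0; P2→Q gives 10>8]
(C,Q): NE
(C,R): not NE [P1→B gives 9>8; P2→Q gives 10>5]
(C,S): not NE [P2→Q gives 10>5]
(D,P): not NE [P2→Q gives 10>8]
(D,Q): NE
(D,R): not NE [P1→B gives 9>8; P2→Q gives 10>9]
(D,S): not NE [P2→Q gives 10>8]

PSNE = {(B,R), (C,Q), (D,Q)}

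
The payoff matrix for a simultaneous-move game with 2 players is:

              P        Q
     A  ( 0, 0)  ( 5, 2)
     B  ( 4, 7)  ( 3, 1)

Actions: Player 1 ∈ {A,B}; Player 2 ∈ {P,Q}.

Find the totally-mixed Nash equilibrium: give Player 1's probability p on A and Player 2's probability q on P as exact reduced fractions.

p=3/4, q=1/3

P1 indiff ⇒ q·0+(1-q)·5 = q·4+(1-q)·3 ⇒ q(-4) = (1-q)(-2) ⇒ q = 1/3
P2 indiff ⇒ p·0+(1-p)·7 = p·2+(1-p)·1 ⇒ p(-2) = (1-p)(-6) ⇒ p = 3/4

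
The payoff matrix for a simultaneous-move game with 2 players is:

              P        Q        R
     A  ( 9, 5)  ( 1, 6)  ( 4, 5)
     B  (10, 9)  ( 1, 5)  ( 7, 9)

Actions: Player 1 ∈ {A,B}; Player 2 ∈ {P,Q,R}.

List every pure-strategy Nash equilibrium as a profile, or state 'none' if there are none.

NE set: (A,Q), (B,P), (B,R)

(A,P): not NE [P1→B gives 10>9; P2→Q gives 6>5]
(A,Q): NE
(A,R): not NE [P1→B gives 7>4; P2→Q gives 6>5]
(B,P): NE
(B,Q): not NE [P2→R gives 9>5]
(B,R): NE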